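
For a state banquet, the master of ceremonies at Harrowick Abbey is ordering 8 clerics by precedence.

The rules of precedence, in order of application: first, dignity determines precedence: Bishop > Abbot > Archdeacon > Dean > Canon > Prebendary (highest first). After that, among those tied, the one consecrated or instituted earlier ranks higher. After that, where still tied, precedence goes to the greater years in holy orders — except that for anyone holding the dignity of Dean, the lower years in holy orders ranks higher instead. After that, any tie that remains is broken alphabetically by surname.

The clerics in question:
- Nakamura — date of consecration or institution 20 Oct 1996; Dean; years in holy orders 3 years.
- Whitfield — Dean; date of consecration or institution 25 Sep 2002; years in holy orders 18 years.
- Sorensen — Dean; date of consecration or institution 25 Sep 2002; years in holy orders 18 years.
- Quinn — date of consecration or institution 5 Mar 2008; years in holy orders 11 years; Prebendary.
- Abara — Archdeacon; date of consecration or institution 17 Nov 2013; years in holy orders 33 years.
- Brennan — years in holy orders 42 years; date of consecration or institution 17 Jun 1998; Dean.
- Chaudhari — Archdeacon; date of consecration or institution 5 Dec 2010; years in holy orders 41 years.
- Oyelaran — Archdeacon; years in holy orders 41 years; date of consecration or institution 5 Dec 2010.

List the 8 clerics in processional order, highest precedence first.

By dignity: Chaudhari, Oyelaran and Abara (Archdeacon); then Nakamura, Brennan, Sorensen and Whitfield (Dean); then Quinn (Prebendary).
Among Chaudhari, Oyelaran and Abara, by date of consecration or institution (earlier first): Chaudhari and Oyelaran (5 Dec 2010) before Abara (17 Nov 2013).
Chaudhari and Oyelaran both have years in holy orders 41 years, so the next rule applies.
Among Chaudhari and Oyelaran, alphabetically by surname: Chaudhari before Oyelaran.
Among Nakamura, Brennan, Sorensen and Whitfield, by date of consecration or institution (earlier first): Nakamura (20 Oct 1996) before Brennan (17 Jun 1998) before Sorensen and Whitfield (25 Sep 2002).
Sorensen and Whitfield both have years in holy orders 18 years, so the next rule applies.
Among Sorensen and Whitfield, alphabetically by surname: Sorensen before Whitfield.
Full order: Chaudhari, Oyelaran, Abara, Nakamura, Brennan, Sorensen, Whitfield, Quinn.

Chaudhari, Oyelaran, Abara, Nakamura, Brennan, Sorensen, Whitfield, Quinn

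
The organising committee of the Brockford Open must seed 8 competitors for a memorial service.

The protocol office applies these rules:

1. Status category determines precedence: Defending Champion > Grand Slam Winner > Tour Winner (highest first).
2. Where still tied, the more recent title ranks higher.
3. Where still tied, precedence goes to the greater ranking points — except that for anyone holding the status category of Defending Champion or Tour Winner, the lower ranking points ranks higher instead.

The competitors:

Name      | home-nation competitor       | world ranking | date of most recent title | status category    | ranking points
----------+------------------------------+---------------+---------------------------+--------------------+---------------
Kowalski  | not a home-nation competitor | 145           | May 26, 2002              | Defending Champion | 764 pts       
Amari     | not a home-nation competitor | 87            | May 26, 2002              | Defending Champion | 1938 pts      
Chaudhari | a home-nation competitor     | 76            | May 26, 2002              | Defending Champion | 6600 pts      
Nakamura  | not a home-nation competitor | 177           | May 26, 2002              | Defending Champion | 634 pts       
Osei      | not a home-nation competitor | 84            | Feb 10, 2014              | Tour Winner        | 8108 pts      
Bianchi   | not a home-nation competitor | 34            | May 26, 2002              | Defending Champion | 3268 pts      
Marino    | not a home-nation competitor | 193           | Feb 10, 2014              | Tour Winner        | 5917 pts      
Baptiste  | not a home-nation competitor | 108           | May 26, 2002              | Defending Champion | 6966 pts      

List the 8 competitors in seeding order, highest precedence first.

Nakamura, Kowalski, Amari, Bianchi, Chaudhari, Baptiste, Marino, Osei

By status category: Nakamura, Kowalski, Amari, Bianchi, Chaudhari and Baptiste (Defending Champion); then Marino and Osei (Tour Winner).
Nakamura, Kowalski, Amari, Bianchi, Chaudhari and Baptiste all have date of most recent title May 26, 2002, so the next rule applies.
Among Nakamura, Kowalski, Amari, Bianchi, Chaudhari and Baptiste, by ranking points (lower first) (reversed rule for this group): Nakamura (634 pts) before Kowalski (764 pts) before Amari (1938 pts) before Bianchi (3268 pts) before Chaudhari (6600 pts) before Baptiste (6966 pts).
Marino and Osei both have date of most recent title Feb 10, 2014, so the next rule applies.
Among Marino and Osei, by ranking points (lower first) (reversed rule for this group): Marino (5917 pts) before Osei (8108 pts).
Full order: Nakamura, Kowalski, Amari, Bianchi, Chaudhari, Baptiste, Marino, Osei.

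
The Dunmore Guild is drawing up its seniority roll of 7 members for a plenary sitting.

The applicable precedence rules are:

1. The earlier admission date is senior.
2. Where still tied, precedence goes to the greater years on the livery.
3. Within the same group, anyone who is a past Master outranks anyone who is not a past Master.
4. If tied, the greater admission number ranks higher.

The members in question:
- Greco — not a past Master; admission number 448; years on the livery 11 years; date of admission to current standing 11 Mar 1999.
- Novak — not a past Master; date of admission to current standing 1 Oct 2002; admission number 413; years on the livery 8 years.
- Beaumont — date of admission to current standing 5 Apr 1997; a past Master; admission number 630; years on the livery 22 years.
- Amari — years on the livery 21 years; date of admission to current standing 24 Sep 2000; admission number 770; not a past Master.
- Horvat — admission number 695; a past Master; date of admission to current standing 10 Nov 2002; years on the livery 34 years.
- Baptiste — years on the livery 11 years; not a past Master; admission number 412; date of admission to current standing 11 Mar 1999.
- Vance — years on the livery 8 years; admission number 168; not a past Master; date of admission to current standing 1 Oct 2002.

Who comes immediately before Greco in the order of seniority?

By date of admission to current standing (earlier first): Beaumont (5 Apr 1997); then Greco and Baptiste (both 11 Mar 1999); then Amari (24 Sep 2000); then Novak and Vance (both 1 Oct 2002); then Horvat (10 Nov 2002).
Greco and Baptiste both have years on the livery 11 years, so the next rule applies.
Greco and Baptiste are each not a past Master, so the next rule applies.
Among Greco and Baptiste, by admission number (higher first): Greco (448) before Baptiste (412).
Novak and Vance both have years on the livery 8 years, so the next rule applies.
Novak and Vance are each not a past Master, so the next rule applies.
Among Novak and Vance, by admission number (higher first): Novak (413) before Vance (168).
Order: Beaumont, Greco, Baptiste, Amari, Novak, Vance, Horvat.

Beaumont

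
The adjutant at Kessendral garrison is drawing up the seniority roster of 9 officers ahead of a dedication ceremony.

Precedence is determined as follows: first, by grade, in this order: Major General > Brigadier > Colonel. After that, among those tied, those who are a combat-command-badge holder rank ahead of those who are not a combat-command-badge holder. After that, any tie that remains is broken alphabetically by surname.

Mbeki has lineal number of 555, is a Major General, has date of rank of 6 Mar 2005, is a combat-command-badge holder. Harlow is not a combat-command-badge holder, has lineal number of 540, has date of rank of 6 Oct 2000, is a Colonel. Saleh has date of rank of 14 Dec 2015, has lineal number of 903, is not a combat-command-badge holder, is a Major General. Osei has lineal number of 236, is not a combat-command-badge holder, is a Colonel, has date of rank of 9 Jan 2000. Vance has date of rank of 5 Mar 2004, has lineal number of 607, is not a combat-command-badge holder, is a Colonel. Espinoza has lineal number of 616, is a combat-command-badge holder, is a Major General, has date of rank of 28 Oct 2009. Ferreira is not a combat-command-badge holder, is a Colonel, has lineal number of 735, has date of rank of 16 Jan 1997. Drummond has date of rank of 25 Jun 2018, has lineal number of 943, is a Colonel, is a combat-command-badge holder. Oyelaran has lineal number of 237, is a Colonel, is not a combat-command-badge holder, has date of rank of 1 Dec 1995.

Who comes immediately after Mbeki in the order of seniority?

By grade: Espinoza, Mbeki and Saleh (Major General); then Drummond, Ferreira, Harlow, Osei, Oyelaran and Vance (Colonel).
Among Espinoza, Mbeki and Saleh, a combat-command-badge holder before not a combat-command-badge holder: Espinoza and Mbeki (a combat-command-badge holder) before Saleh (not a combat-command-badge holder).
Among Espinoza and Mbeki, alphabetically by surname: Espinoza before Mbeki.
Among Drummond, Ferreira, Harlow, Osei, Oyelaran and Vance, a combat-command-badge holder before not a combat-command-badge holder: Drummond (a combat-command-badge holder) before Ferreira, Harlow, Osei, Oyelaran and Vance (not a combat-command-badge holder).
Among Ferreira, Harlow, Osei, Oyelaran and Vance, alphabetically by surname: Ferreira before Harlow before Osei before Oyelaran before Vance.
Order: Espinoza, Mbeki, Saleh, Drummond, Ferreira, Harlow, Osei, Oyelaran, Vance.

Saleh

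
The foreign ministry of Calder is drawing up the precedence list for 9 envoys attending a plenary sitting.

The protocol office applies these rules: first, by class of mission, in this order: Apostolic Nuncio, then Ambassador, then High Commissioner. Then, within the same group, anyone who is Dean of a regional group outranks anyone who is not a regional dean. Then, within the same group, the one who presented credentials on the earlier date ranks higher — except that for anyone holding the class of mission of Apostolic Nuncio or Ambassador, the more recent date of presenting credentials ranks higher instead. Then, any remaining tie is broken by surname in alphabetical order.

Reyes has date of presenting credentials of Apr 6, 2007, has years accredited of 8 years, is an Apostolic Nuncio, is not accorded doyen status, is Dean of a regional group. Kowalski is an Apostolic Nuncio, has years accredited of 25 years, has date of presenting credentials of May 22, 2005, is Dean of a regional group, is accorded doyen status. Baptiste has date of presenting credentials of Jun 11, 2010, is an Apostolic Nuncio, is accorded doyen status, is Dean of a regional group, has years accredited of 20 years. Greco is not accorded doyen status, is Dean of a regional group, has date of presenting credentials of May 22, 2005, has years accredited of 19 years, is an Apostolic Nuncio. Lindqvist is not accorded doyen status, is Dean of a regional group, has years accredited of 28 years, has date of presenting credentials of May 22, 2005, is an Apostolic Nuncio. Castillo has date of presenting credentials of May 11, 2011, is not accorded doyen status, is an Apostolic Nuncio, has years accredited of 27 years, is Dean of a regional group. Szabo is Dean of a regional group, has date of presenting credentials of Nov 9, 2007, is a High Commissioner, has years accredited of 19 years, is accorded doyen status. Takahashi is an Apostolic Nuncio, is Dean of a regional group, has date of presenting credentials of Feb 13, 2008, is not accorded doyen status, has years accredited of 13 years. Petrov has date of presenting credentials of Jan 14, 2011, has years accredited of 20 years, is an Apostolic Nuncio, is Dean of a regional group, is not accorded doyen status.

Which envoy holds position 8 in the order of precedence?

By class of mission: Castillo, Petrov, Baptiste, Takahashi, Reyes, Greco, Kowalski and Lindqvist (Apostolic Nuncio); then Szabo (High Commissioner).
Castillo, Petrov, Baptiste, Takahashi, Reyes, Greco, Kowalski and Lindqvist are each Dean of a regional group, so the next rule applies.
Among Castillo, Petrov, Baptiste, Takahashi, Reyes, Greco, Kowalski and Lindqvist, by date of presenting credentials (later first) (reversed rule for this group): Castillo (May 11, 2011) before Petrov (Jan 14, 2011) before Baptiste (Jun 11, 2010) before Takahashi (Feb 13, 2008) before Reyes (Apr 6, 2007) before Greco, Kowalski and Lindqvist (May 22, 2005).
Among Greco, Kowalski and Lindqvist, alphabetically by surname: Greco before Kowalski before Lindqvist.
Order: Castillo, Petrov, Baptiste, Takahashi, Reyes, Greco, Kowalski, Lindqvist, Szabo.

Lindqvist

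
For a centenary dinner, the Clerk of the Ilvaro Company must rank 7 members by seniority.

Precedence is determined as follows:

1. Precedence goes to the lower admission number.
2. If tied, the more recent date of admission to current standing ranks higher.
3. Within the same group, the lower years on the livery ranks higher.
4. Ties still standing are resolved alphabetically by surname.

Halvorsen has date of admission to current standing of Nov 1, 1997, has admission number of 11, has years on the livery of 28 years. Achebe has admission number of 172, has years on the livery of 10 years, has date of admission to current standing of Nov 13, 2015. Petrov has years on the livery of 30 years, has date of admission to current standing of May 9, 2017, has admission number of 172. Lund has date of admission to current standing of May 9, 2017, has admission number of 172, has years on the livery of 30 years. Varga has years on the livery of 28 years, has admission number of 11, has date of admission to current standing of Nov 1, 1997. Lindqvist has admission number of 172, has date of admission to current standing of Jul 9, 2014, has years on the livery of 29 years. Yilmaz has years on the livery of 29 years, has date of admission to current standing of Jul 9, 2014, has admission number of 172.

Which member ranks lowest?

By admission number (lower first): Halvorsen and Varga (both 11); then Lund, Petrov, Achebe, Lindqvist and Yilmaz (each 172).
Halvorsen and Varga both have date of admission to current standing Nov 1, 1997, so the next rule applies.
Halvorsen and Varga both have years on the livery 28 years, so the next rule applies.
Among Halvorsen and Varga, alphabetically by surname: Halvorsen before Varga.
Among Lund, Petrov, Achebe, Lindqvist and Yilmaz, by date of admission to current standing (later first): Lund and Petrov (May 9, 2017) before Achebe (Nov 13, 2015) before Lindqvist and Yilmaz (Jul 9, 2014).
Lund and Petrov both have years on the livery 30 years, so the next rule applies.
Among Lund and Petrov, alphabetically by surname: Lund before Petrov.
Lindqvist and Yilmaz both have years on the livery 29 years, so the next rule applies.
Among Lindqvist and Yilmaz, alphabetically by surname: Lindqvist before Yilmaz.
Order: Halvorsen, Varga, Lund, Petrov, Achebe, Lindqvist, Yilmaz.

Yilmaz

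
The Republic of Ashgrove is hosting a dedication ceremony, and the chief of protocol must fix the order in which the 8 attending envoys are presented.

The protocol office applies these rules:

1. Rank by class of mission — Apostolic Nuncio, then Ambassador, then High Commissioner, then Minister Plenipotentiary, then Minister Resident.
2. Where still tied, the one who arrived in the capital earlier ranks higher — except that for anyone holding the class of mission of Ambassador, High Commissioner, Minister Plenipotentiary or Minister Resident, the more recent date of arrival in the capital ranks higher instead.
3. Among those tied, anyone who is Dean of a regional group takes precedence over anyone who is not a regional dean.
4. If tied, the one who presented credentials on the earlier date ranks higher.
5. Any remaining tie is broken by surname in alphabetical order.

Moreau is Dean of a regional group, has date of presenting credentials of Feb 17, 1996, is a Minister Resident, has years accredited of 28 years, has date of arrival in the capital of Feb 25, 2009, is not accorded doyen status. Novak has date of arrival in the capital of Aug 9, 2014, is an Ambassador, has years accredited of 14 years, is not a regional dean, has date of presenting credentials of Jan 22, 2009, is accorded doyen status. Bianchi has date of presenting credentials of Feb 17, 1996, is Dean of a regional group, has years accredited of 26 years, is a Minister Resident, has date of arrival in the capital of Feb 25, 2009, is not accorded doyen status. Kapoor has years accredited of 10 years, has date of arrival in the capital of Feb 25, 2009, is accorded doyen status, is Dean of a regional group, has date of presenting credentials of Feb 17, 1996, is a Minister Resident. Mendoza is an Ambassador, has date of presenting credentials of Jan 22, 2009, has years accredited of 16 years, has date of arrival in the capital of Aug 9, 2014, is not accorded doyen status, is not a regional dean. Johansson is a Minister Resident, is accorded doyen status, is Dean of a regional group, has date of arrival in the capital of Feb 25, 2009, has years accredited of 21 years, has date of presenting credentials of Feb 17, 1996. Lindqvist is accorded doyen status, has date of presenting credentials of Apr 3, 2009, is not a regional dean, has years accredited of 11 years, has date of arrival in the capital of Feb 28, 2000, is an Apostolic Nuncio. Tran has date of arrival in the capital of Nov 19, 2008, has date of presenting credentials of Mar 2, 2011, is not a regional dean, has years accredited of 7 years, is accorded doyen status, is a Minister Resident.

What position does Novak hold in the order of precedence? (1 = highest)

3

By class of mission: Lindqvist (Apostolic Nuncio); then Mendoza and Novak (Ambassador); then Bianchi, Johansson, Kapoor, Moreau and Tran (Minister Resident).
Mendoza and Novak both have date of arrival in the capital Aug 9, 2014, so the next rule applies.
Mendoza and Novak are each not a regional dean, so the next rule applies.
Mendoza and Novak both have date of presenting credentials Jan 22, 2009, so the next rule applies.
Among Mendoza and Novak, alphabetically by surname: Mendoza before Novak.
Among Bianchi, Johansson, Kapoor, Moreau and Tran, by date of arrival in the capital (later first) (reversed rule for this group): Bianchi, Johansson, Kapoor and Moreau (Feb 25, 2009) before Tran (Nov 19, 2008).
Bianchi, Johansson, Kapoor and Moreau are each Dean of a regional group, so the next rule applies.
Bianchi, Johansson, Kapoor and Moreau all have date of presenting credentials Feb 17, 1996, so the next rule applies.
Among Bianchi, Johansson, Kapoor and Moreau, alphabetically by surname: Bianchi before Johansson before Kapoor before Moreau.
Order: Lindqvist, Mendoza, Novak, Bianchi, Johansson, Kapoor, Moreau, Tran. So position 3.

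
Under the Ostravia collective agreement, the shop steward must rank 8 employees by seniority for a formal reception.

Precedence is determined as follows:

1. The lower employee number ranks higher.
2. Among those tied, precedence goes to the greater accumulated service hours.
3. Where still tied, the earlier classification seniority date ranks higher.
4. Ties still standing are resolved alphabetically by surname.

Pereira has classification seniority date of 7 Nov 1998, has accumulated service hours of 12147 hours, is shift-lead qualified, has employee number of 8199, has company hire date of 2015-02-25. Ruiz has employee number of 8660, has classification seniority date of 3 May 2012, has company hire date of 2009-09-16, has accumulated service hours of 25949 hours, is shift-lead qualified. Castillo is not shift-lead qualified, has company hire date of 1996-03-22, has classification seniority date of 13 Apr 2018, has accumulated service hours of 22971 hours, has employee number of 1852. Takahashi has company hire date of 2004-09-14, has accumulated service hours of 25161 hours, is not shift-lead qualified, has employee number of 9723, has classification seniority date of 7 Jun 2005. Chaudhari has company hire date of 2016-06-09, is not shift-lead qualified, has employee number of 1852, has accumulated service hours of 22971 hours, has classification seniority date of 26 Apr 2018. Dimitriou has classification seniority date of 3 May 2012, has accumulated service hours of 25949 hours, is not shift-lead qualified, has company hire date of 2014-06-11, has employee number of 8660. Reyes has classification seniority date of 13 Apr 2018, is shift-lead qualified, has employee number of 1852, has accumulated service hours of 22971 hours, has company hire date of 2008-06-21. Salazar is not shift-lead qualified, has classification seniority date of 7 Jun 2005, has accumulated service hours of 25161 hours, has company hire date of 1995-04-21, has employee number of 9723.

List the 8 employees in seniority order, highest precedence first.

By employee number (lower first): Castillo, Reyes and Chaudhari (each 1852); then Pereira (8199); then Dimitriou and Ruiz (both 8660); then Salazar and Takahashi (both 9723).
Castillo, Reyes and Chaudhari all have accumulated service hours 22971 hours, so the next rule applies.
Among Castillo, Reyes and Chaudhari, by classification seniority date (earlier first): Castillo and Reyes (13 Apr 2018) before Chaudhari (26 Apr 2018).
Among Castillo and Reyes, alphabetically by surname: Castillo before Reyes.
Dimitriou and Ruiz both have accumulated service hours 25949 hours, so the next rule applies.
Dimitriou and Ruiz both have classification seniority date 3 May 2012, so the next rule applies.
Among Dimitriou and Ruiz, alphabetically by surname: Dimitriou before Ruiz.
Salazar and Takahashi both have accumulated service hours 25161 hours, so the next rule applies.
Salazar and Takahashi both have classification seniority date 7 Jun 2005, so the next rule applies.
Among Salazar and Takahashi, alphabetically by surname: Salazar before Takahashi.
Full order: Castillo, Reyes, Chaudhari, Pereira, Dimitriou, Ruiz, Salazar, Takahashi.

Castillo, Reyes, Chaudhari, Pereira, Dimitriou, Ruiz, Salazar, Takahashi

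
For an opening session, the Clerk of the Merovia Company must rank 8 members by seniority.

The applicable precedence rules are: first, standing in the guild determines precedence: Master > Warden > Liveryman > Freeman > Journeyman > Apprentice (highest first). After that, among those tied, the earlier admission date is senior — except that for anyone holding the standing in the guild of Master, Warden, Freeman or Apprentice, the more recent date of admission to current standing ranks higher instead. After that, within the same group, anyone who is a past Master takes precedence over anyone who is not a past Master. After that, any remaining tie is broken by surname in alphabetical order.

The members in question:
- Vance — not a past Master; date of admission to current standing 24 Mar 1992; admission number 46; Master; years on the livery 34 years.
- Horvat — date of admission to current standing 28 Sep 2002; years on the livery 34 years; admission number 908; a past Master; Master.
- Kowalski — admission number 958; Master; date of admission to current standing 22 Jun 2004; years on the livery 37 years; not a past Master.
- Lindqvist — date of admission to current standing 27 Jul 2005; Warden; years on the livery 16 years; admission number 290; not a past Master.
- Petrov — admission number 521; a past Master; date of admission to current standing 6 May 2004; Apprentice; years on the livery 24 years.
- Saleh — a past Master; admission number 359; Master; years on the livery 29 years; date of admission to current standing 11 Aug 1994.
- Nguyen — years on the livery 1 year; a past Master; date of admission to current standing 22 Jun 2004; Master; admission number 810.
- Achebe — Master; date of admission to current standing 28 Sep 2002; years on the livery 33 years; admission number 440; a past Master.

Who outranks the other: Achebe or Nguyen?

By standing in the guild: Nguyen, Kowalski, Achebe, Horvat, Saleh and Vance (Master); then Lindqvist (Warden); then Petrov (Apprentice).
Among Nguyen, Kowalski, Achebe, Horvat, Saleh and Vance, by date of admission to current standing (later first) (reversed rule for this group): Nguyen and Kowalski (22 Jun 2004) before Achebe and Horvat (28 Sep 2002) before Saleh (11 Aug 1994) before Vance (24 Mar 1992).
Among Nguyen and Kowalski, a past Master before not a past Master: Nguyen (a past Master) before Kowalski (not a past Master).
Achebe and Horvat are each a past Master, so the next rule applies.
Among Achebe and Horvat, alphabetically by surname: Achebe before Horvat.
So Nguyen takes precedence.

Nguyen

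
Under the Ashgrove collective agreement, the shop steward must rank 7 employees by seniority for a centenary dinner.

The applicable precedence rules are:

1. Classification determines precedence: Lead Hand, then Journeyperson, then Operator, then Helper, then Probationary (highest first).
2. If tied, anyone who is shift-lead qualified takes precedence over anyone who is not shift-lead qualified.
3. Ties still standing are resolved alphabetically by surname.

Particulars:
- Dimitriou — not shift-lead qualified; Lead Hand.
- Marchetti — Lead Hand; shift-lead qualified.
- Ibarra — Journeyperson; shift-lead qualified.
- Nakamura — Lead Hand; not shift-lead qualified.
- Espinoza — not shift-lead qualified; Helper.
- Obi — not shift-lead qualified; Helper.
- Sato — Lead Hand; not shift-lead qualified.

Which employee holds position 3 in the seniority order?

Nakamura

By classification: Marchetti, Dimitriou, Nakamura and Sato (Lead Hand); then Ibarra (Journeyperson); then Espinoza and Obi (Helper).
Among Marchetti, Dimitriou, Nakamura and Sato, shift-lead qualified before not shift-lead qualified: Marchetti (shift-lead qualified) before Dimitriou, Nakamura and Sato (not shift-lead qualified).
Among Dimitriou, Nakamura and Sato, alphabetically by surname: Dimitriou before Nakamura before Sato.
Espinoza and Obi are each not shift-lead qualified, so the next rule applies.
Among Espinoza and Obi, alphabetically by surname: Espinoza before Obi.
Order: Marchetti, Dimitriou, Nakamura, Sato, Ibarra, Espinoza, Obi.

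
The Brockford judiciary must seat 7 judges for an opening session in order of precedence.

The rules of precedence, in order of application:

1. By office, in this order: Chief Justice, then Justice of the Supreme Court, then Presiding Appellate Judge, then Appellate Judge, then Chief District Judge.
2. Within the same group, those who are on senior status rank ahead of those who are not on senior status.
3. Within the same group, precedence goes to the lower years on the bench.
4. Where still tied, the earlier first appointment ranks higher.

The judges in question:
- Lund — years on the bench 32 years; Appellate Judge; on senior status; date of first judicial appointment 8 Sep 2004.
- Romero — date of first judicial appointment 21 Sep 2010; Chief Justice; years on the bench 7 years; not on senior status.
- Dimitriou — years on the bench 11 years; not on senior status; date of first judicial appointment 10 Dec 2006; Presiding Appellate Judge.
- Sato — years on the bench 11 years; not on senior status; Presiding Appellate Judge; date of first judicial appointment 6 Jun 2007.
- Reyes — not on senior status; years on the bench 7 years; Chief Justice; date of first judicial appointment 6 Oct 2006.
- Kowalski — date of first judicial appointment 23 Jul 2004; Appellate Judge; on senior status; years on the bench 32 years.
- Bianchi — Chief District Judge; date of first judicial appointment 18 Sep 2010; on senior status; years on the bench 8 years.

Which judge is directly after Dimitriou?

Sato

By office: Reyes and Romero (Chief Justice); then Dimitriou and Sato (Presiding Appellate Judge); then Kowalski and Lund (Appellate Judge); then Bianchi (Chief District Judge).
Reyes and Romero are each not on senior status, so the next rule applies.
Reyes and Romero both have years on the bench 7 years, so the next rule applies.
Among Reyes and Romero, by date of first judicial appointment (earlier first): Reyes (6 Oct 2006) before Romero (21 Sep 2010).
Dimitriou and Sato are each not on senior status, so the next rule applies.
Dimitriou and Sato both have years on the bench 11 years, so the next rule applies.
Among Dimitriou and Sato, by date of first judicial appointment (earlier first): Dimitriou (10 Dec 2006) before Sato (6 Jun 2007).
Kowalski and Lund are each on senior status, so the next rule applies.
Kowalski and Lund both have years on the bench 32 years, so the next rule applies.
Among Kowalski and Lund, by date of first judicial appointment (earlier first): Kowalski (23 Jul 2004) before Lund (8 Sep 2004).
Order: Reyes, Romero, Dimitriou, Sato, Kowalski, Lund, Bianchi.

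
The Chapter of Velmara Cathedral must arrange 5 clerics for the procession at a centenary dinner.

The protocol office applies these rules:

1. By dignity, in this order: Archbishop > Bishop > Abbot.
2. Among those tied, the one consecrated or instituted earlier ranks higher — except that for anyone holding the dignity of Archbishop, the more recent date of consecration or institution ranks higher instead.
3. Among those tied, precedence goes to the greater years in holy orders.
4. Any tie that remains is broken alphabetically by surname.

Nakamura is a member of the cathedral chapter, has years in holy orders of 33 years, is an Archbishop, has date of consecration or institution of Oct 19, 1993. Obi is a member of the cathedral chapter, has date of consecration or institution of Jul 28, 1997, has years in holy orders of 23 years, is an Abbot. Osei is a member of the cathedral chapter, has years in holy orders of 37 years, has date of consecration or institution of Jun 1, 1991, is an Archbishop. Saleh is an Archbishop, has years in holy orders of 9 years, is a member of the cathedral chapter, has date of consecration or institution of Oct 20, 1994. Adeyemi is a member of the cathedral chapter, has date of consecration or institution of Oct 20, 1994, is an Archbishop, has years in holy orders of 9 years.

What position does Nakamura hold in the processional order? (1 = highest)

3

By dignity: Adeyemi, Saleh, Nakamura and Osei (Archbishop); then Obi (Abbot).
Among Adeyemi, Saleh, Nakamura and Osei, by date of consecration or institution (later first) (reversed rule for this group): Adeyemi and Saleh (Oct 20, 1994) before Nakamura (Oct 19, 1993) before Osei (Jun 1, 1991).
Adeyemi and Saleh both have years in holy orders 9 years, so the next rule applies.
Among Adeyemi and Saleh, alphabetically by surname: Adeyemi before Saleh.
Order: Adeyemi, Saleh, Nakamura, Osei, Obi. So position 3.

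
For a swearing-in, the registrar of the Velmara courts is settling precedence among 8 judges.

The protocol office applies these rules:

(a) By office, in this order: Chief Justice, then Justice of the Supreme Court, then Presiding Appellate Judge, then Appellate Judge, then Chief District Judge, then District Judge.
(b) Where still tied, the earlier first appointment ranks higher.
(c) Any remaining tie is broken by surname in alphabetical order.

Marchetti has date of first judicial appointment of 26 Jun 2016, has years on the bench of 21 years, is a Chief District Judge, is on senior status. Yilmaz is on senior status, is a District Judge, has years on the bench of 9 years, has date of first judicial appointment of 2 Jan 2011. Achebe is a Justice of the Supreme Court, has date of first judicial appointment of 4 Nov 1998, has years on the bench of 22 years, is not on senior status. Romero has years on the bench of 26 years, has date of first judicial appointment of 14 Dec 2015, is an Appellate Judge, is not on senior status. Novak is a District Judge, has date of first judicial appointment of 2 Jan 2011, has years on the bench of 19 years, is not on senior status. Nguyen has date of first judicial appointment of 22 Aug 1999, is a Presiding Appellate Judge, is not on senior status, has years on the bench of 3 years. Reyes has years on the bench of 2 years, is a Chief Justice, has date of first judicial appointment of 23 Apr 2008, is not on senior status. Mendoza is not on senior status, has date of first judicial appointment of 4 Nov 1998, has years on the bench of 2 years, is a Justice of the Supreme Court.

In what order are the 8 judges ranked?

By office: Reyes (Chief Justice); then Achebe and Mendoza (Justice of the Supreme Court); then Nguyen (Presiding Appellate Judge); then Romero (Appellate Judge); then Marchetti (Chief District Judge); then Novak and Yilmaz (District Judge).
Achebe and Mendoza both have date of first judicial appointment 4 Nov 1998, so the next rule applies.
Among Achebe and Mendoza, alphabetically by surname: Achebe before Mendoza.
Novak and Yilmaz both have date of first judicial appointment 2 Jan 2011, so the next rule applies.
Among Novak and Yilmaz, alphabetically by surname: Novak before Yilmaz.
Full order: Reyes, Achebe, Mendoza, Nguyen, Romero, Marchetti, Novak, Yilmaz.

Reyes, Achebe, Mendoza, Nguyen, Romero, Marchetti, Novak, Yilmaz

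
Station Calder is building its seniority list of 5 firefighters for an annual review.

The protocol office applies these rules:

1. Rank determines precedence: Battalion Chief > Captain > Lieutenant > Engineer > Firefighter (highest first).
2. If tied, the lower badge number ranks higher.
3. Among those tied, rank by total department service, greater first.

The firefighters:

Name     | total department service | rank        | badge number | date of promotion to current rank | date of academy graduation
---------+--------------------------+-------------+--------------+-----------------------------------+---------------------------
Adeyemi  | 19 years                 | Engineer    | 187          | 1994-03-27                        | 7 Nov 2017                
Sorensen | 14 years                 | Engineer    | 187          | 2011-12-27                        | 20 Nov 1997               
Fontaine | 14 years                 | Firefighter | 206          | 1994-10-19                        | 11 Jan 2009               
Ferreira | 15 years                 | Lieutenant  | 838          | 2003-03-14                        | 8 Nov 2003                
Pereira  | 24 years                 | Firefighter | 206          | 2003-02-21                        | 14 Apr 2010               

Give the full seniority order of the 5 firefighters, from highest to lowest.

By rank: Ferreira (Lieutenant); then Adeyemi and Sorensen (Engineer); then Pereira and Fontaine (Firefighter).
Adeyemi and Sorensen both have badge number 187, so the next rule applies.
Among Adeyemi and Sorensen, by total department service (higher first): Adeyemi (19 years) before Sorensen (14 years).
Pereira and Fontaine both have badge number 206, so the next rule applies.
Among Pereira and Fontaine, by total department service (higher first): Pereira (24 years) before Fontaine (14 years).
Full order: Ferreira, Adeyemi, Sorensen, Pereira, Fontaine.

Ferreira, Adeyemi, Sorensen, Pereira, Fontaine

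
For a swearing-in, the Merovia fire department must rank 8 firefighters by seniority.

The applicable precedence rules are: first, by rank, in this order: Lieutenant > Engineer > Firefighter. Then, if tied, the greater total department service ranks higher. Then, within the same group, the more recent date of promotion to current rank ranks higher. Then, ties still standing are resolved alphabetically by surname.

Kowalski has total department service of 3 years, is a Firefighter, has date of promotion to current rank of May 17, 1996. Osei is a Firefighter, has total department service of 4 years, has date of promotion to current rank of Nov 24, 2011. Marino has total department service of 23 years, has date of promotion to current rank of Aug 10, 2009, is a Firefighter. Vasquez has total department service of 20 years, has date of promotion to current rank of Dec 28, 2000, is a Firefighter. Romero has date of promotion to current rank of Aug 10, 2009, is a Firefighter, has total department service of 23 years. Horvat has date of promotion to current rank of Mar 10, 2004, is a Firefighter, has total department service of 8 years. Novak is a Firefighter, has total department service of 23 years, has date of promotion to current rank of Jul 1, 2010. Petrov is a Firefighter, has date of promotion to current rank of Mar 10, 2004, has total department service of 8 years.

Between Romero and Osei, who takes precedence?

Romero

By rank: Novak, Marino, Romero, Vasquez, Horvat, Petrov, Osei and Kowalski (Firefighter).
Among Novak, Marino, Romero, Vasquez, Horvat, Petrov, Osei and Kowalski, by total department service (higher first): Novak, Marino and Romero (23 years) before Vasquez (20 years) before Horvat and Petrov (8 years) before Osei (4 years) before Kowalski (3 years).
Among Novak, Marino and Romero, by date of promotion to current rank (later first): Novak (Jul 1, 2010) before Marino and Romero (Aug 10, 2009).
Among Marino and Romero, alphabetically by surname: Marino before Romero.
Horvat and Petrov both have date of promotion to current rank Mar 10, 2004, so the next rule applies.
Among Horvat and Petrov, alphabetically by surname: Horvat before Petrov.
So Romero takes precedence.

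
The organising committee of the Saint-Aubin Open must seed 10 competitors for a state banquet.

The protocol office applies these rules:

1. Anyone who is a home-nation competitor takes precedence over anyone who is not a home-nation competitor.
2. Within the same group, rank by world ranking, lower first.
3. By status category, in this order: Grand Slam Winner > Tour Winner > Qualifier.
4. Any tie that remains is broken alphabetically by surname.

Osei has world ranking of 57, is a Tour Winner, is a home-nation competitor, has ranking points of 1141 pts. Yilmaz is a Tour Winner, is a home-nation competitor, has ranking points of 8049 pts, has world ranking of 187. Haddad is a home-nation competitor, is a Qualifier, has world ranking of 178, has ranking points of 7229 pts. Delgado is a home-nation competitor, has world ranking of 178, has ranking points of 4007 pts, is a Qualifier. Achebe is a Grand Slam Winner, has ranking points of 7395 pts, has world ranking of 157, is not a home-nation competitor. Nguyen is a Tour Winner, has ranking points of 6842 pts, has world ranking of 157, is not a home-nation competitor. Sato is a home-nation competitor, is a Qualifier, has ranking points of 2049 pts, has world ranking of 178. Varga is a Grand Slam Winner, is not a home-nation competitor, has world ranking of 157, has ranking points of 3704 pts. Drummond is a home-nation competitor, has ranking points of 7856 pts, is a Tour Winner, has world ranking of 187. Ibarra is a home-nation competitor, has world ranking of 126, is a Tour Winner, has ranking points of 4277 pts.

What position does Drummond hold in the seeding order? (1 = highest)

6

By the first rule: Osei, Ibarra, Delgado, Haddad, Sato, Drummond and Yilmaz (each a home-nation competitor); then Achebe, Varga and Nguyen (each not a home-nation competitor).
Among Osei, Ibarra, Delgado, Haddad, Sato, Drummond and Yilmaz, by world ranking (lower first): Osei (57) before Ibarra (126) before Delgado, Haddad and Sato (178) before Drummond and Yilmaz (187).
Delgado, Haddad and Sato are each Qualifier, so the next rule applies.
Among Delgado, Haddad and Sato, alphabetically by surname: Delgado before Haddad before Sato.
Drummond and Yilmaz are each Tour Winner, so the next rule applies.
Among Drummond and Yilmaz, alphabetically by surname: Drummond before Yilmaz.
Achebe, Varga and Nguyen all have world ranking 157, so the next rule applies.
Among Achebe, Varga and Nguyen, by status category: Achebe and Varga (Grand Slam Winner) before Nguyen (Tour Winner).
Among Achebe and Varga, alphabetically by surname: Achebe before Varga.
Order: Osei, Ibarra, Delgado, Haddad, Sato, Drummond, Yilmaz, Achebe, Varga, Nguyen. So position 6.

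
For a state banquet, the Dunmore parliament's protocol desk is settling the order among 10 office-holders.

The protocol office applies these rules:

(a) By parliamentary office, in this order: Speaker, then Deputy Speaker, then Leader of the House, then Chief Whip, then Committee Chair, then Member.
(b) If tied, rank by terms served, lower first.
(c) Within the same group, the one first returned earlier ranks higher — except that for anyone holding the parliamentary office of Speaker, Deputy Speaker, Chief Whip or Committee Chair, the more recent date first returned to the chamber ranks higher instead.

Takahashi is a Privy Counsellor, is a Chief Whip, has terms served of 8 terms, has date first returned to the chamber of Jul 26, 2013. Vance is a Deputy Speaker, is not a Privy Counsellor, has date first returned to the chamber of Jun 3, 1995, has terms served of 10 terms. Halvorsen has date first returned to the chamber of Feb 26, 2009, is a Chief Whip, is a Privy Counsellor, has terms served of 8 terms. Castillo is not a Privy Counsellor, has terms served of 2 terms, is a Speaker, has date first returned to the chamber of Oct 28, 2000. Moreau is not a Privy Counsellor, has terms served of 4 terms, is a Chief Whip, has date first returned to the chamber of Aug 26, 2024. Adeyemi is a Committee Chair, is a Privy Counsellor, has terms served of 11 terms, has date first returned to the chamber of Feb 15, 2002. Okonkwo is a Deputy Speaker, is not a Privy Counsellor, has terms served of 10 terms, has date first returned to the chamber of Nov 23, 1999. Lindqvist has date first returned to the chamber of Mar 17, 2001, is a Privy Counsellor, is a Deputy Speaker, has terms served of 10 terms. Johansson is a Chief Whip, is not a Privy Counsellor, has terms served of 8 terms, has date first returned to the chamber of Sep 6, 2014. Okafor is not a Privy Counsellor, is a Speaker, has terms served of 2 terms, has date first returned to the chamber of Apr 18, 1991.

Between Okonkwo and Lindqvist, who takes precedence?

By parliamentary office: Castillo and Okafor (Speaker); then Lindqvist, Okonkwo and Vance (Deputy Speaker); then Moreau, Johansson, Takahashi and Halvorsen (Chief Whip); then Adeyemi (Committee Chair).
Castillo and Okafor both have terms served 2 terms, so the next rule applies.
Among Castillo and Okafor, by date first returned to the chamber (later first) (reversed rule for this group): Castillo (Oct 28, 2000) before Okafor (Apr 18, 1991).
Lindqvist, Okonkwo and Vance all have terms served 10 terms, so the next rule applies.
Among Lindqvist, Okonkwo and Vance, by date first returned to the chamber (later first) (reversed rule for this group): Lindqvist (Mar 17, 2001) before Okonkwo (Nov 23, 1999) before Vance (Jun 3, 1995).
Among Moreau, Johansson, Takahashi and Halvorsen, by terms served (lower first): Moreau (4 terms) before Johansson, Takahashi and Halvorsen (8 terms).
Among Johansson, Takahashi and Halvorsen, by date first returned to the chamber (later first) (reversed rule for this group): Johansson (Sep 6, 2014) before Takahashi (Jul 26, 2013) before Halvorsen (Feb 26, 2009).
So Lindqvist takes precedence.

Lindqvist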